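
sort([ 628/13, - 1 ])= [ - 1,628/13]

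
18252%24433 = 18252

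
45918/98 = 468  +  27/49 = 468.55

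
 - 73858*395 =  - 29173910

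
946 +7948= 8894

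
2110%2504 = 2110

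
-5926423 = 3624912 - 9551335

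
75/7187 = 75/7187 = 0.01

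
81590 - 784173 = -702583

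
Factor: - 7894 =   -  2^1*3947^1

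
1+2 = 3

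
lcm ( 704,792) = 6336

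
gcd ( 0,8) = 8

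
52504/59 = 52504/59= 889.90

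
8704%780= 124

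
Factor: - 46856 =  - 2^3*5857^1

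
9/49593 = 3/16531=0.00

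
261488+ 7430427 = 7691915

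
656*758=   497248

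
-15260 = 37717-52977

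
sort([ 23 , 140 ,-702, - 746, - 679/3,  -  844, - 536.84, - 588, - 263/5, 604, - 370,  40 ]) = [ -844,-746, - 702, - 588 ,-536.84, - 370,-679/3, - 263/5 , 23 , 40, 140,604 ]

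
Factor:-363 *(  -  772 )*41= 11489676 = 2^2*3^1*11^2*41^1*193^1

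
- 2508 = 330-2838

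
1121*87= 97527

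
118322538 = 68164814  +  50157724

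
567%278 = 11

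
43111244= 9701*4444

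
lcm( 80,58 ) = 2320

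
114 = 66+48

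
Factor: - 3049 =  - 3049^1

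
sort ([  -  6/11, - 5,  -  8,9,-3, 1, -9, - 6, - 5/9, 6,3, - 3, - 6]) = [ - 9,- 8, - 6,- 6, - 5, - 3, - 3, - 5/9, - 6/11,1,3, 6, 9 ] 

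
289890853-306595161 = - 16704308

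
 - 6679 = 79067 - 85746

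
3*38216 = 114648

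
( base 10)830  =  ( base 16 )33e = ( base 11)695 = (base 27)13k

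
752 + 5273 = 6025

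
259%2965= 259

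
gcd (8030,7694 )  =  2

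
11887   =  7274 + 4613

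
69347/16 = 69347/16 = 4334.19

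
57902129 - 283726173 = -225824044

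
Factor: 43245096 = 2^3*3^1 * 61^1*109^1*271^1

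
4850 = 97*50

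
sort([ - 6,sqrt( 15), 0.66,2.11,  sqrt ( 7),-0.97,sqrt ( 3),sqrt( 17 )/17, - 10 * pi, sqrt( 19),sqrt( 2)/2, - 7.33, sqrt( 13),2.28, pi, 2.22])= [-10*  pi,-7.33, - 6, - 0.97, sqrt( 17) /17,0.66 , sqrt( 2 ) /2,sqrt ( 3),2.11,  2.22, 2.28, sqrt( 7),pi,sqrt(13),sqrt (15 ) , sqrt( 19)]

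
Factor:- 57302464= -2^6*895351^1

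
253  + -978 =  - 725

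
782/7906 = 391/3953= 0.10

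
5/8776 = 5/8776 = 0.00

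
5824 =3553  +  2271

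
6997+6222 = 13219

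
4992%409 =84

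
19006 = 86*221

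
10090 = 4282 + 5808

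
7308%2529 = 2250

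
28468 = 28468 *1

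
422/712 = 211/356 = 0.59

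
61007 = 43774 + 17233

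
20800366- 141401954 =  - 120601588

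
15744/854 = 7872/427 = 18.44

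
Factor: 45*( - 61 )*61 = -3^2*5^1 * 61^2  =  - 167445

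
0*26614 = 0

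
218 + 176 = 394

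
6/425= 6/425 = 0.01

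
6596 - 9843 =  - 3247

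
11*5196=57156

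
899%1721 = 899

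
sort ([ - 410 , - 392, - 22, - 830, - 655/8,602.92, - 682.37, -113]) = [ - 830,-682.37, - 410, - 392, - 113, - 655/8,  -  22,602.92]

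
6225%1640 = 1305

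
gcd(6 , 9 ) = 3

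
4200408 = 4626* 908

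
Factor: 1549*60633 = 3^2*1549^1*6737^1 = 93920517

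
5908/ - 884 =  - 7 + 70/221 = - 6.68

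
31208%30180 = 1028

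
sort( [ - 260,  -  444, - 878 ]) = [ - 878,-444, - 260] 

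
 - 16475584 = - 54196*304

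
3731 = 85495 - 81764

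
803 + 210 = 1013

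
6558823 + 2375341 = 8934164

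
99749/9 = 99749/9 = 11083.22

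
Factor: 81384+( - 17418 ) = 2^1*3^1*7^1*1523^1  =  63966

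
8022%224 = 182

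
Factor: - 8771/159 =-3^ ( - 1 )*7^2* 53^ (-1 )*179^1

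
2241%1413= 828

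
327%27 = 3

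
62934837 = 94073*669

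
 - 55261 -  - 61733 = 6472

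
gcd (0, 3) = 3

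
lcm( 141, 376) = 1128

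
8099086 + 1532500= 9631586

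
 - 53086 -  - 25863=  - 27223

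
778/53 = 14 + 36/53 = 14.68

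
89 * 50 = 4450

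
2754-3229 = -475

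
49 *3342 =163758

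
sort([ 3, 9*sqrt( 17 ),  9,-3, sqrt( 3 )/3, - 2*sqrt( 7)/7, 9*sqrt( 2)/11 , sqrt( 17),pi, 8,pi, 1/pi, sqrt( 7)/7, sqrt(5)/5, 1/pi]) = [-3,-2*sqrt(7 )/7,  1/pi , 1/pi,  sqrt( 7)/7, sqrt ( 5)/5,sqrt( 3)/3,9*sqrt(2 )/11 , 3, pi,pi,sqrt( 17 ), 8,9,  9*sqrt( 17 )] 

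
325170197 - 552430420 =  - 227260223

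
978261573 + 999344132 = 1977605705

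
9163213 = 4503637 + 4659576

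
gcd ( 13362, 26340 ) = 6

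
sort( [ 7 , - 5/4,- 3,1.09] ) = [-3, - 5/4  ,  1.09,7] 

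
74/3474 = 37/1737 = 0.02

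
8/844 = 2/211 = 0.01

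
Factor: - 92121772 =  - 2^2*23030443^1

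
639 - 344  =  295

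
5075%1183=343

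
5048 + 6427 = 11475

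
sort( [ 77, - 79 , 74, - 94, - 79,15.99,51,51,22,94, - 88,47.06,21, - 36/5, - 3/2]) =[ - 94, - 88,  -  79, - 79,-36/5, - 3/2, 15.99,21,22, 47.06,51 , 51,74, 77,94 ] 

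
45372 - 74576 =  - 29204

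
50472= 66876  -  16404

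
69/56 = 69/56 = 1.23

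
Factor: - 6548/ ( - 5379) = 2^2*3^ ( - 1)*11^( - 1)*163^( - 1)*1637^1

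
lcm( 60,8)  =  120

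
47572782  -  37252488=10320294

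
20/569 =20/569 = 0.04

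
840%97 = 64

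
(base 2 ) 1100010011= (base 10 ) 787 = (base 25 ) 16C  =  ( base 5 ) 11122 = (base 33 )ns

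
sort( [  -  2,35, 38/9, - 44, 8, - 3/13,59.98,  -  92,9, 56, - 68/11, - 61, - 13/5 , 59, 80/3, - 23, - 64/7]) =[ - 92,- 61, - 44,- 23 , - 64/7, - 68/11, - 13/5,-2, - 3/13,38/9, 8 , 9 , 80/3, 35,56,59, 59.98 ]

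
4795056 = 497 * 9648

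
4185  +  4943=9128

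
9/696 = 3/232 = 0.01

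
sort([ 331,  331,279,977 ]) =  [ 279, 331,  331,977 ]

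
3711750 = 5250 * 707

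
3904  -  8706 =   -  4802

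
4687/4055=4687/4055= 1.16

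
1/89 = 1/89 = 0.01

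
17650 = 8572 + 9078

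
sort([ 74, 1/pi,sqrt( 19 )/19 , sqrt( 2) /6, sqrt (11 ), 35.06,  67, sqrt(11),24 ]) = [sqrt( 19 )/19, sqrt ( 2)/6, 1/pi, sqrt( 11 ) , sqrt(11),24,35.06 , 67, 74]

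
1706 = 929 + 777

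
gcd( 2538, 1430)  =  2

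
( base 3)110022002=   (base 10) 8966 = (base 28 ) bc6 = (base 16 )2306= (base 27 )c82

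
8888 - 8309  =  579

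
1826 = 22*83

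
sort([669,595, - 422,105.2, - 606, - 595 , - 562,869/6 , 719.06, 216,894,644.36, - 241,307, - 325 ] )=[ - 606, - 595,-562,  -  422, - 325,  -  241,105.2,869/6,216,307, 595,644.36,669,719.06,894 ]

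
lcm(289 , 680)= 11560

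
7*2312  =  16184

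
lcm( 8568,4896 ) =34272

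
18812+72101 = 90913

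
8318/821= 8318/821=   10.13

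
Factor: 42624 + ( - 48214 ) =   -  5590 =- 2^1*5^1*13^1*43^1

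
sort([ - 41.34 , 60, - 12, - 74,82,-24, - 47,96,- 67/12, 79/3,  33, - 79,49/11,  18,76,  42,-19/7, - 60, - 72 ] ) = [  -  79, - 74,  -  72, - 60, - 47,  -  41.34, - 24, - 12, - 67/12, - 19/7 , 49/11 , 18, 79/3, 33,42,  60, 76, 82, 96 ] 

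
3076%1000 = 76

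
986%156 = 50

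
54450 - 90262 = -35812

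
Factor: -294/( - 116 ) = 2^(-1 )*3^1*7^2*29^ ( - 1)=147/58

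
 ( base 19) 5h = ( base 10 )112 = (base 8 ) 160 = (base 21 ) 57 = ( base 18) 64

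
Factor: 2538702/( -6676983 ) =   -  282078/741887 = - 2^1*3^2*37^( - 1)*15671^1*20051^ ( - 1 ) 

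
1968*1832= 3605376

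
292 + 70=362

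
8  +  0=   8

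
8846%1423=308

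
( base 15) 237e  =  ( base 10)7544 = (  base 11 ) 5739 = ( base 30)8be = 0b1110101111000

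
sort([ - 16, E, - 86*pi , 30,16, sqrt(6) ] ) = [ - 86*pi, - 16 , sqrt( 6), E,16, 30] 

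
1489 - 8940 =-7451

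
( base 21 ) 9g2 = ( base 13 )1C64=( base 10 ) 4307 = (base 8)10323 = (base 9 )5815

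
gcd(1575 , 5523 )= 21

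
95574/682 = 47787/341 = 140.14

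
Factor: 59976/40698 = 28/19  =  2^2* 7^1*19^ ( - 1 ) 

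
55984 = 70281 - 14297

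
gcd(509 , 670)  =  1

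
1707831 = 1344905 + 362926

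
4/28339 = 4/28339  =  0.00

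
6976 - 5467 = 1509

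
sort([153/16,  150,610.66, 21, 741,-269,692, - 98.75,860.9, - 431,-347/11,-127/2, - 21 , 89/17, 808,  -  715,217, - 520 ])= [-715, - 520, - 431, - 269,-98.75 ,  -  127/2 ,-347/11, - 21, 89/17,153/16,21,  150,217, 610.66, 692,741, 808, 860.9 ] 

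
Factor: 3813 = 3^1*31^1*41^1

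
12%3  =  0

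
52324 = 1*52324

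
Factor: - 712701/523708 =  - 2^(-2 )*3^2*11^1*23^1*313^1*130927^(-1 )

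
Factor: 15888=2^4 * 3^1*331^1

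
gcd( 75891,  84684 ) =3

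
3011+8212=11223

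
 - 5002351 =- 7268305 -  - 2265954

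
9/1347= 3/449= 0.01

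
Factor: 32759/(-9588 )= - 41/12= - 2^( - 2 )*3^( - 1)*41^1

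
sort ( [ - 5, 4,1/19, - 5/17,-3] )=[  -  5, - 3,-5/17, 1/19, 4]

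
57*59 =3363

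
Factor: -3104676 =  - 2^2*3^3*17^1*19^1*89^1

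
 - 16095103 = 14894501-30989604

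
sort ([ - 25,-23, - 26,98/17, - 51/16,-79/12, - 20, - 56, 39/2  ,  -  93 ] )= [  -  93, - 56,  -  26,-25, - 23,-20 ,-79/12,-51/16,98/17, 39/2]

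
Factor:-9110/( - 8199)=10/9= 2^1*3^(  -  2)*5^1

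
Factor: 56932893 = 3^2 * 6325877^1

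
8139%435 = 309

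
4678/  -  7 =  - 4678/7 = -668.29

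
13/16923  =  13/16923 = 0.00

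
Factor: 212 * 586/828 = 31058/207 = 2^1 * 3^( - 2) * 23^( - 1) * 53^1* 293^1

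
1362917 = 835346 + 527571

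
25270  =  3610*7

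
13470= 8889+4581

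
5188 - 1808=3380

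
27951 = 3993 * 7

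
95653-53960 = 41693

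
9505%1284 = 517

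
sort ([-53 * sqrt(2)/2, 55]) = [  -  53*sqrt( 2 )/2,  55]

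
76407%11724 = 6063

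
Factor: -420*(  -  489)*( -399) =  - 81946620 = - 2^2*3^3  *  5^1*7^2 * 19^1*163^1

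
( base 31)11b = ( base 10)1003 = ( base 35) sn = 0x3EB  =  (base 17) 380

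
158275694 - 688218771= - 529943077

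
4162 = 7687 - 3525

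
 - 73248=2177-75425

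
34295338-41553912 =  - 7258574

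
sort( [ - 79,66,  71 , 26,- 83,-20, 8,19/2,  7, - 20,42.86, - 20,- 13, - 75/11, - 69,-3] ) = [ - 83, -79, - 69, - 20, - 20, - 20, - 13, -75/11,  -  3, 7,8, 19/2 , 26,42.86, 66, 71 ] 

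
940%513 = 427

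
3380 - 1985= 1395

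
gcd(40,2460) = 20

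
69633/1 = 69633=69633.00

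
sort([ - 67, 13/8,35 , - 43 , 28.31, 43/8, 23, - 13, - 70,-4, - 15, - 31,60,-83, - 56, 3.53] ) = [ - 83, - 70,-67, - 56, - 43, - 31, - 15 , - 13, - 4, 13/8, 3.53,43/8, 23,  28.31,35, 60 ] 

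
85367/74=85367/74 = 1153.61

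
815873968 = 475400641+340473327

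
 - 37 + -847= - 884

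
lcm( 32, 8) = 32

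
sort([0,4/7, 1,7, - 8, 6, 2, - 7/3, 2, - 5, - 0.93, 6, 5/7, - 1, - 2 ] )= [-8, - 5, - 7/3, - 2, - 1, - 0.93 , 0,4/7,5/7,1, 2,2, 6, 6, 7]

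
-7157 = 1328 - 8485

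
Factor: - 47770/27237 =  - 2^1*3^ ( - 1)*5^1*7^(-1 )*17^1*281^1*1297^ ( - 1 )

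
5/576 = 5/576 = 0.01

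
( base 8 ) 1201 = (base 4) 22001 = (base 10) 641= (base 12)455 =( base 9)782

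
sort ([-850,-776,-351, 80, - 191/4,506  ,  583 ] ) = [ - 850,- 776  , - 351,-191/4, 80, 506,  583 ]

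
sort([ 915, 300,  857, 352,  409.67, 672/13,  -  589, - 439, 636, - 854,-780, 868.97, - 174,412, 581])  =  [ - 854,-780,- 589, - 439, - 174, 672/13, 300, 352, 409.67, 412,581 , 636,857,868.97,915] 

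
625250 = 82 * 7625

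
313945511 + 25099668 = 339045179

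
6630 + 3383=10013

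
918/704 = 1 + 107/352 =1.30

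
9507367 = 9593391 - 86024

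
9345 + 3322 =12667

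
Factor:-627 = - 3^1 *11^1 * 19^1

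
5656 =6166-510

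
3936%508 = 380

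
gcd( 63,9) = 9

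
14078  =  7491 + 6587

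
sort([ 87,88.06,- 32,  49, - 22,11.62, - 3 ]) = [ - 32, - 22, - 3, 11.62,49,87, 88.06]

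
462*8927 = 4124274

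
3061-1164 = 1897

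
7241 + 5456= 12697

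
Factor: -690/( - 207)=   10/3 = 2^1 * 3^( - 1) *5^1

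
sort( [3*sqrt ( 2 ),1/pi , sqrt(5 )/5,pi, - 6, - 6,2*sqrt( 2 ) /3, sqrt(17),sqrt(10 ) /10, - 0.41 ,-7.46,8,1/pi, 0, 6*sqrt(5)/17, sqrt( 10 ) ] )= [ - 7.46,-6,  -  6, - 0.41,0,sqrt ( 10 )/10,1/pi, 1/pi,sqrt( 5) /5,6*sqrt (5)/17,2*sqrt(2 )/3,pi,sqrt( 10 ),sqrt(17 ),3*sqrt(2 ),8]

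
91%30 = 1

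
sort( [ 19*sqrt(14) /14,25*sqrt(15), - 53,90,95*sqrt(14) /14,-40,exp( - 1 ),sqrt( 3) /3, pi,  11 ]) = [ - 53, - 40,exp( - 1 ),sqrt( 3 )/3,pi, 19*sqrt(14)/14 , 11,95 * sqrt( 14 ) /14,90,  25*sqrt( 15) ]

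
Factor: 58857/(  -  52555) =  -  2559/2285=   -3^1*5^(  -  1)*457^( - 1 ) * 853^1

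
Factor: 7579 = 11^1*13^1*53^1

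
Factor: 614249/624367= 29^1*59^1*359^1*563^( - 1)*1109^ ( - 1) 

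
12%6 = 0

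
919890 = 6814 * 135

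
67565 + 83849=151414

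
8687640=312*27845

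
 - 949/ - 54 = 17+ 31/54 = 17.57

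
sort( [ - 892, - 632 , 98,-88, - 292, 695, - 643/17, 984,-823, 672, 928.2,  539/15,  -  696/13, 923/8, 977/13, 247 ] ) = [-892, - 823 ,  -  632, - 292,-88,-696/13, - 643/17, 539/15, 977/13, 98,923/8, 247,  672, 695, 928.2, 984]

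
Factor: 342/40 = 171/20= 2^(  -  2 ) * 3^2 * 5^(-1)*19^1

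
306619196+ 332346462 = 638965658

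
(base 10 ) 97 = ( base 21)4d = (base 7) 166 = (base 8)141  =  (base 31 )34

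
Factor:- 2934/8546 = -1467/4273 = -  3^2*163^1*4273^( - 1)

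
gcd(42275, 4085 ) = 95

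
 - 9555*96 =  - 917280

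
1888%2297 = 1888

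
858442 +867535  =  1725977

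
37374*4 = 149496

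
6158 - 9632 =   -  3474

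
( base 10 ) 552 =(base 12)3a0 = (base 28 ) jk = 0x228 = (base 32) h8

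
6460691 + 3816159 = 10276850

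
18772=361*52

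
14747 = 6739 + 8008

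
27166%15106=12060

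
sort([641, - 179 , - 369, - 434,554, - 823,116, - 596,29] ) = [ - 823,  -  596, - 434, - 369, - 179,  29 , 116,554,641]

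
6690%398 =322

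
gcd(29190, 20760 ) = 30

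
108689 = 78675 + 30014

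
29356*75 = 2201700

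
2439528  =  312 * 7819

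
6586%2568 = 1450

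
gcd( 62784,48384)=576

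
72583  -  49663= 22920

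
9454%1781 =549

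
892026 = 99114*9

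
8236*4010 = 33026360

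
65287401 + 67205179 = 132492580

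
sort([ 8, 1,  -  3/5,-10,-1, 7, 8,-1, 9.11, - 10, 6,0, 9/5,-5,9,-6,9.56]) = [ - 10,-10, - 6, - 5,-1, -1, - 3/5, 0,1,9/5, 6, 7,8, 8 , 9, 9.11,9.56] 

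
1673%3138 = 1673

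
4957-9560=-4603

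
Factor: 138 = 2^1 * 3^1 *23^1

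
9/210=3/70=   0.04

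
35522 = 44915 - 9393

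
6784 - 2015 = 4769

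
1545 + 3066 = 4611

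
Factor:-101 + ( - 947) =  - 2^3 * 131^1  =  -1048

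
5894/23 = 256 + 6/23 = 256.26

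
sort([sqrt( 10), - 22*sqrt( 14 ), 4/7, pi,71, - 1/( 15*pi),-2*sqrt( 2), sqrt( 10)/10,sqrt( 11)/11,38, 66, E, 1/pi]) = [- 22*sqrt(14),  -  2*sqrt(2), - 1/(15*pi), sqrt( 11 )/11,sqrt(10)/10, 1/pi,  4/7, E,pi, sqrt( 10), 38,66, 71]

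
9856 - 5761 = 4095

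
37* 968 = 35816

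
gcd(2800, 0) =2800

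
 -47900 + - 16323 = -64223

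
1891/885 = 2 + 121/885 = 2.14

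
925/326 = 925/326 = 2.84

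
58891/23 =58891/23 = 2560.48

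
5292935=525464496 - 520171561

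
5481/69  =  1827/23 =79.43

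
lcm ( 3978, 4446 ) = 75582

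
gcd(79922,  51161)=1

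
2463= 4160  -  1697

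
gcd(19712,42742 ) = 14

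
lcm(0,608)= 0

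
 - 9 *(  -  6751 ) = 60759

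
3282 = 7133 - 3851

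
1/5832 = 1/5832   =  0.00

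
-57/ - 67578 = 19/22526 = 0.00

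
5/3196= 5/3196= 0.00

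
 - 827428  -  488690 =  - 1316118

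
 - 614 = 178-792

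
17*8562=145554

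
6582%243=21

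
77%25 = 2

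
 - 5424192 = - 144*37668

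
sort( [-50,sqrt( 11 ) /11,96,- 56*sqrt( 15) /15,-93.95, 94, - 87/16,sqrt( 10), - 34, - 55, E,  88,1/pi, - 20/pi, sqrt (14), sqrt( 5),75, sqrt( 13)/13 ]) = [ - 93.95, - 55, - 50, - 34, - 56*sqrt( 15)/15, - 20/pi ,-87/16, sqrt(13)/13, sqrt (11 )/11,1/pi , sqrt(5 ),E,sqrt ( 10), sqrt( 14), 75, 88,94, 96 ]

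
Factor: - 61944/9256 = -87/13 = -3^1*13^( - 1) *29^1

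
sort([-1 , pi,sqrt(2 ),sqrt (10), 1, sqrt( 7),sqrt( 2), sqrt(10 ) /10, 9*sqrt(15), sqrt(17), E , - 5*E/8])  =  [  -  5*E/8, - 1,  sqrt( 10 ) /10, 1, sqrt(2 ), sqrt( 2),sqrt ( 7),E, pi,sqrt( 10 ),sqrt (17 ), 9*sqrt(15)]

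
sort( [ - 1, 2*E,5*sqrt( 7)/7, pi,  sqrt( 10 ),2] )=[ - 1, 5*sqrt( 7)/7, 2,pi,sqrt( 10),2 * E ] 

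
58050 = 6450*9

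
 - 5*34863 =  - 174315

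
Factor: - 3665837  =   - 7^2*79^1*947^1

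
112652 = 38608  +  74044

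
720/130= 72/13 = 5.54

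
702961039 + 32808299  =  735769338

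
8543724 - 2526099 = 6017625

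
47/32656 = 47/32656 = 0.00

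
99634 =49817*2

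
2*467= 934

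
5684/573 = 9 + 527/573 =9.92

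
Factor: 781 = 11^1*71^1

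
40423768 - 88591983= -48168215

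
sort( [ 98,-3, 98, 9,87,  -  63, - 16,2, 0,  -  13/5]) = [-63,- 16, - 3, - 13/5,0, 2, 9, 87, 98,98 ] 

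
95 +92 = 187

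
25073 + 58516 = 83589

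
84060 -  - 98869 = 182929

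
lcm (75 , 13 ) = 975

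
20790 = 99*210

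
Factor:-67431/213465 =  - 169/535 =- 5^(-1 )* 13^2*107^( - 1) 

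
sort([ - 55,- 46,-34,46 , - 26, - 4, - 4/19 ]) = [ - 55, - 46, - 34, - 26, - 4,  -  4/19, 46 ] 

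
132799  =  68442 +64357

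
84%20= 4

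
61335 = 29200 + 32135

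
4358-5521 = - 1163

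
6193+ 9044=15237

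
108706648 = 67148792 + 41557856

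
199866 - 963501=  - 763635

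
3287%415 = 382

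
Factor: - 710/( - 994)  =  5^1*7^ ( - 1) =5/7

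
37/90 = 37/90 =0.41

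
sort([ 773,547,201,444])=[201 , 444,547, 773] 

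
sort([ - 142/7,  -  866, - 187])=[  -  866,-187, - 142/7]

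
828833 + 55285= 884118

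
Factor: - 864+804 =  - 60 = -2^2*3^1*5^1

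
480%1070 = 480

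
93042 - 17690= 75352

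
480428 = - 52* ( - 9239 )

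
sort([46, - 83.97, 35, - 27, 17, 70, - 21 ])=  [ - 83.97,  -  27, - 21, 17,35, 46,70 ]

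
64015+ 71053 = 135068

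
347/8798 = 347/8798= 0.04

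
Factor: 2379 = 3^1*13^1 *61^1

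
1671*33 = 55143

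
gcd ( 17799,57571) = 1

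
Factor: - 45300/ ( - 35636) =3^1*5^2*59^( - 1)  =  75/59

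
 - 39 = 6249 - 6288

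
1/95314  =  1/95314 = 0.00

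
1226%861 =365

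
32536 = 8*4067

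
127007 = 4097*31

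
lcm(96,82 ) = 3936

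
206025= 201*1025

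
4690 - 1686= 3004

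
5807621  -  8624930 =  - 2817309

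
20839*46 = 958594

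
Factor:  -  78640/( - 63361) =2^4*5^1*983^1*  63361^(-1)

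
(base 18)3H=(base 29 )2D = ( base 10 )71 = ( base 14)51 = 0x47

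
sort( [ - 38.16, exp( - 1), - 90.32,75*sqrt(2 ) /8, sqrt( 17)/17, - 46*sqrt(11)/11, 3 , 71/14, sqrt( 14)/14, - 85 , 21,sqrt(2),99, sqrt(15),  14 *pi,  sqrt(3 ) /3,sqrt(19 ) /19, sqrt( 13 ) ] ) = [ - 90.32  , - 85,-38.16,-46*sqrt( 11)/11,sqrt(19)/19, sqrt(17)/17, sqrt(14)/14,exp( - 1), sqrt(3) /3,sqrt (2), 3, sqrt(13), sqrt(  15), 71/14, 75*sqrt(2 ) /8,21 , 14*pi, 99 ] 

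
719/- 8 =  -  90  +  1/8 = - 89.88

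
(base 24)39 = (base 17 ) 4D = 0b1010001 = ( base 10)81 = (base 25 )36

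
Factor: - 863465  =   - 5^1 * 59^1*2927^1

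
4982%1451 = 629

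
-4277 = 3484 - 7761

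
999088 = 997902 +1186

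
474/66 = 7+2/11  =  7.18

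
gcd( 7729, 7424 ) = 1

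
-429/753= - 143/251   =  - 0.57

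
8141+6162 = 14303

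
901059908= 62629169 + 838430739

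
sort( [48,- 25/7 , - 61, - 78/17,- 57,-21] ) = [ - 61, - 57, - 21, - 78/17, - 25/7,  48]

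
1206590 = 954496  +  252094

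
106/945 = 106/945 = 0.11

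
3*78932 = 236796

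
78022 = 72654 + 5368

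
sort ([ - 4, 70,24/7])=[ - 4,24/7,70]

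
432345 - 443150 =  -10805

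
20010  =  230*87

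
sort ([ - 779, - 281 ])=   [ - 779, - 281]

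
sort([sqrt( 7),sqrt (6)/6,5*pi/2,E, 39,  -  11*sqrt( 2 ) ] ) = [  -  11*sqrt (2), sqrt (6 ) /6, sqrt( 7),E , 5*pi/2,  39]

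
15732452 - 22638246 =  - 6905794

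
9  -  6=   3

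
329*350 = 115150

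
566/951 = 566/951=0.60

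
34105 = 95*359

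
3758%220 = 18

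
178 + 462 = 640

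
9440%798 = 662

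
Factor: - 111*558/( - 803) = 61938/803 =2^1 * 3^3* 11^( - 1)*31^1* 37^1 * 73^ ( - 1 ) 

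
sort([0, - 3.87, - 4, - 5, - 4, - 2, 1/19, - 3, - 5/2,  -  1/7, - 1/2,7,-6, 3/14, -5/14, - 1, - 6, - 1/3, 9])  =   [-6, - 6, - 5,  -  4, - 4, - 3.87, - 3, - 5/2, - 2, - 1,  -  1/2, - 5/14, - 1/3, - 1/7, 0,1/19,3/14,7, 9 ]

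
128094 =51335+76759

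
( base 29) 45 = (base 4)1321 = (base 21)5g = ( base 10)121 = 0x79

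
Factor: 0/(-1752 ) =0 = 0^1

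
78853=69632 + 9221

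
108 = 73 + 35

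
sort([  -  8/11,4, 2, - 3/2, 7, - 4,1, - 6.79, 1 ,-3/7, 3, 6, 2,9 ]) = [ - 6.79, - 4, - 3/2 , - 8/11, - 3/7 , 1, 1, 2, 2,3, 4, 6,7,9]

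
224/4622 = 112/2311 = 0.05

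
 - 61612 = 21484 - 83096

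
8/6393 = 8/6393 = 0.00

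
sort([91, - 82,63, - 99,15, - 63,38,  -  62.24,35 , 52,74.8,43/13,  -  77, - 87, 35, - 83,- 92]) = [-99,  -  92, - 87, - 83, - 82, - 77, - 63,-62.24,43/13,15, 35, 35,38, 52,63, 74.8,  91]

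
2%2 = 0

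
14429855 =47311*305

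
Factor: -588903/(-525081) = 203/181  =  7^1*29^1*181^(-1) 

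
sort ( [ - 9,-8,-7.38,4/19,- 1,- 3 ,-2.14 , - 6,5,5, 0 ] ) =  [ - 9 , - 8, - 7.38,-6 ,-3, -2.14, - 1 , 0,4/19  ,  5 , 5]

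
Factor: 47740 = 2^2 * 5^1*7^1* 11^1*31^1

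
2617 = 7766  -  5149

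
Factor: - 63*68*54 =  - 2^3*3^5*7^1*17^1 = - 231336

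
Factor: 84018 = 2^1*3^1*11^1*19^1 *67^1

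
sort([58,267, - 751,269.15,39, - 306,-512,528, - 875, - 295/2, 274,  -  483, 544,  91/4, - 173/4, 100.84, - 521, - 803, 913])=[ - 875, - 803,  -  751, - 521, - 512, - 483,  -  306, - 295/2, - 173/4, 91/4,39, 58,100.84,267,  269.15  ,  274,528,544,913 ]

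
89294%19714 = 10438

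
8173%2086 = 1915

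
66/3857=66/3857 = 0.02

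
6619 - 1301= 5318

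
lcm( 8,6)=24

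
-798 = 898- 1696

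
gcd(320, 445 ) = 5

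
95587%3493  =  1276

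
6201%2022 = 135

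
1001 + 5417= 6418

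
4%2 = 0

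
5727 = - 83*(-69) 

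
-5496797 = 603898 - 6100695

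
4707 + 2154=6861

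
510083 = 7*72869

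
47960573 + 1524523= 49485096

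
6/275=6/275 = 0.02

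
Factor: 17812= 2^2*61^1*73^1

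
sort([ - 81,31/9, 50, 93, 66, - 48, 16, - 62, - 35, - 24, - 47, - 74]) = [ - 81, - 74,-62, -48, - 47,  -  35, - 24, 31/9, 16, 50,66,93] 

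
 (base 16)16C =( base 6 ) 1404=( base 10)364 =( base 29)cg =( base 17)147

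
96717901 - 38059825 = 58658076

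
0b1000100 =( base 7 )125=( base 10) 68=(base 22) 32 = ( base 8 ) 104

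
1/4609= 1/4609 = 0.00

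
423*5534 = 2340882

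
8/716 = 2/179 = 0.01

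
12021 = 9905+2116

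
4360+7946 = 12306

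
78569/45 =1745+44/45 = 1745.98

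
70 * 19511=1365770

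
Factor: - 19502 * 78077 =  - 2^1 * 7^2*163^1*199^1 * 479^1 = - 1522657654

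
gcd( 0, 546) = 546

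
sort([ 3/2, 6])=[ 3/2,6 ] 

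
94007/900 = 104 + 407/900 = 104.45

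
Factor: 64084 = 2^2 * 37^1*433^1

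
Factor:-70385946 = -2^1 * 3^1*499^1*23509^1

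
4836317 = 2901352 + 1934965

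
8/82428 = 2/20607 = 0.00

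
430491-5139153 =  - 4708662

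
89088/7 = 12726+6/7 = 12726.86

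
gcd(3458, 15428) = 266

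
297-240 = 57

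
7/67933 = 7/67933= 0.00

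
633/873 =211/291 = 0.73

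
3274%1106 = 1062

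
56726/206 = 28363/103 = 275.37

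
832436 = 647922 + 184514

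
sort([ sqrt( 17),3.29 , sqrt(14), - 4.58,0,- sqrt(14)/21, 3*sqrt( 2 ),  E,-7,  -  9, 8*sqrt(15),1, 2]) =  [ - 9, - 7, - 4.58, - sqrt( 14 )/21, 0, 1 , 2,  E, 3.29, sqrt(14), sqrt( 17),3*sqrt(2), 8* sqrt( 15)]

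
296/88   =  3 + 4/11 = 3.36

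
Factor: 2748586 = 2^1* 139^1*9887^1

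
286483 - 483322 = - 196839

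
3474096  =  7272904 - 3798808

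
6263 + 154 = 6417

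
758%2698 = 758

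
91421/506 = 180  +  31/46 = 180.67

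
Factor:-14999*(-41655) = 3^1* 5^1*53^1 *283^1 * 2777^1 = 624783345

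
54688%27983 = 26705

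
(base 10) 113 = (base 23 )4l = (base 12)95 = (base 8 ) 161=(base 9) 135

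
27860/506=13930/253=55.06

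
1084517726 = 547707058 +536810668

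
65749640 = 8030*8188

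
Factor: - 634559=- 17^1 * 163^1*229^1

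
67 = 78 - 11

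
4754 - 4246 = 508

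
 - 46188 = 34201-80389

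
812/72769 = 812/72769 = 0.01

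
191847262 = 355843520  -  163996258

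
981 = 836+145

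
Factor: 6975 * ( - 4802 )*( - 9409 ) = 315144575550= 2^1  *  3^2*5^2*7^4*31^1*97^2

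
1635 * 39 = 63765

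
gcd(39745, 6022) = 1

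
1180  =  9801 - 8621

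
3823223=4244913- 421690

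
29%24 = 5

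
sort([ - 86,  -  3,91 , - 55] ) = [ - 86, - 55, - 3,91] 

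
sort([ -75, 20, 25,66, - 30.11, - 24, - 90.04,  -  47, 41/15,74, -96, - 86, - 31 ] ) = [ - 96, - 90.04,-86, - 75,-47, - 31,-30.11,- 24, 41/15, 20,25,66,74 ] 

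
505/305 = 101/61= 1.66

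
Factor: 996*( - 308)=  -2^4*3^1*7^1*11^1*83^1  =  -  306768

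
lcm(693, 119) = 11781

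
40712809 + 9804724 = 50517533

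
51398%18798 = 13802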